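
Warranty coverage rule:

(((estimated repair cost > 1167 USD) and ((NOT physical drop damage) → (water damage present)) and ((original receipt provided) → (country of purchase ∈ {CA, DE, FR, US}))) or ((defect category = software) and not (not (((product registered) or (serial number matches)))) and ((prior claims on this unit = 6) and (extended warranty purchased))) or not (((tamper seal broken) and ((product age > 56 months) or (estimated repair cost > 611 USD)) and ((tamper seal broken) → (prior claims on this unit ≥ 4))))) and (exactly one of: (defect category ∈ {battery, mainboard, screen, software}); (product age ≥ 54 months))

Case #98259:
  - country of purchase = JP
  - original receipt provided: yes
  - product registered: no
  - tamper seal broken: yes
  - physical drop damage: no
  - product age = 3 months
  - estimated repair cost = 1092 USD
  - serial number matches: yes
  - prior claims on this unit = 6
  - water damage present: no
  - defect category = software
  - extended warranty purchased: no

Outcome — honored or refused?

Atomic conditions:
  estimated repair cost > 1167 USD: 1092 > 1167 is false
  NOT physical drop damage: no → true
  water damage present: no → false
  original receipt provided: yes → true
  country of purchase ∈ {CA, DE, FR, US}: JP is not in the set → false
  defect category = software: software == software is true
  product registered: no → false
  serial number matches: yes → true
  prior claims on this unit = 6: 6 == 6 is true
  extended warranty purchased: no → false
  tamper seal broken: yes → true
  product age > 56 months: 3 > 56 is false
  estimated repair cost > 611 USD: 1092 > 611 is true
  prior claims on this unit ≥ 4: 6 ≥ 4 is true
  defect category ∈ {battery, mainboard, screen, software}: software is in the set → true
  product age ≥ 54 months: 3 ≥ 54 is false
Combine:
[1.1.2] true → false = false
[1.1.3] true → false = false
[1.1] false AND false AND false = false
[1.2.2.1.1] false OR true = true
[1.2.2.1] NOT true = false
[1.2.2] NOT false = true
[1.2.3] true AND false = false
[1.2] true AND true AND false = false
[1.3.1.2] false OR true = true
[1.3.1.3] true → true = true
[1.3.1] true AND true AND true = true
[1.3] NOT true = false
[1] false OR false OR false = false
[2] exactly-one(true, false) = true
[root] false AND true = false
Overall: false → refused

Refused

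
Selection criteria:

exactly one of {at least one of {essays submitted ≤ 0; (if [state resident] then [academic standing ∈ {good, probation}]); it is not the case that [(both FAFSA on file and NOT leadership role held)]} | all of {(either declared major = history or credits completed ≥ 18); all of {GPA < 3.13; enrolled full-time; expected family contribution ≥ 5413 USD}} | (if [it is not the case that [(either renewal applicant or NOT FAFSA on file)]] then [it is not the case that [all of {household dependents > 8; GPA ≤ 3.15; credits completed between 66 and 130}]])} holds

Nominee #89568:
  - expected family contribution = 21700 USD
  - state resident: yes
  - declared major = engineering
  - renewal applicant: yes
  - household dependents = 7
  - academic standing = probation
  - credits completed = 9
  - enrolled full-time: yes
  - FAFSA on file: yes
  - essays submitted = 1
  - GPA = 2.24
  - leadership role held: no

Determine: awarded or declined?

Declined

Atomic conditions:
  essays submitted ≤ 0: 1 ≤ 0 is false
  state resident: yes → true
  academic standing ∈ {good, probation}: probation is in the set → true
  FAFSA on file: yes → true
  NOT leadership role held: no → true
  declared major = history: engineering == history is false
  credits completed ≥ 18: 9 ≥ 18 is false
  GPA < 3.13: 2.24 < 3.13 is true
  enrolled full-time: yes → true
  expected family contribution ≥ 5413 USD: 21700 ≥ 5413 is true
  renewal applicant: yes → true
  NOT FAFSA on file: yes → false
  household dependents > 8: 7 > 8 is false
  GPA ≤ 3.15: 2.24 ≤ 3.15 is true
  credits completed between 66 and 130: 9 in [66, 130] is false
Combine:
[1.2] true → true = true
[1.3.1] true AND true = true
[1.3] NOT true = false
[1] false OR true OR false = true
[2.1] false OR false = false
[2.2] true AND true AND true = true
[2] false AND true = false
[3.1.1] true OR false = true
[3.1] NOT true = false
[3.2.1] false AND true AND false = false
[3.2] NOT false = true
[3] false → true (antecedent false ⇒ implication holds) = true
[root] exactly-one(true, false, true) = false
Overall: false → declined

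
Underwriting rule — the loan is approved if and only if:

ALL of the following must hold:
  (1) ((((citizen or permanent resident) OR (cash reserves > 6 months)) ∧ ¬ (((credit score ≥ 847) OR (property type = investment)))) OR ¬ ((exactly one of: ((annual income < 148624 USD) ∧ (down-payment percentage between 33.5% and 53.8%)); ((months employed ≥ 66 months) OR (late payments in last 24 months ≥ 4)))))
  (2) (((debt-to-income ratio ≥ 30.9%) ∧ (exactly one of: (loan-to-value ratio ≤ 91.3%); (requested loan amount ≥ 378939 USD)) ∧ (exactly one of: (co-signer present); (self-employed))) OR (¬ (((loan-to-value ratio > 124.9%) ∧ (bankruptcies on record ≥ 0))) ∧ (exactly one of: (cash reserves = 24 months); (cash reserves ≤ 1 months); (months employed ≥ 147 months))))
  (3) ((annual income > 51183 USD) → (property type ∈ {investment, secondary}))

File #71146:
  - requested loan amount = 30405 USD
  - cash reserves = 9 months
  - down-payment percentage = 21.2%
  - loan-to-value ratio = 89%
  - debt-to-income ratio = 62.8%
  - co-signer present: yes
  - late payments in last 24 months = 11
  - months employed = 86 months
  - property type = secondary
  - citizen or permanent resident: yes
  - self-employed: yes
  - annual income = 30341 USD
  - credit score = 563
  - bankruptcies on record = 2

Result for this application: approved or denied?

Denied

Atomic conditions:
  citizen or permanent resident: yes → true
  cash reserves > 6 months: 9 > 6 is true
  credit score ≥ 847: 563 ≥ 847 is false
  property type = investment: secondary == investment is false
  annual income < 148624 USD: 30341 < 148624 is true
  down-payment percentage between 33.5% and 53.8%: 21.2 in [33.5, 53.8] is false
  months employed ≥ 66 months: 86 ≥ 66 is true
  late payments in last 24 months ≥ 4: 11 ≥ 4 is true
  debt-to-income ratio ≥ 30.9%: 62.8 ≥ 30.9 is true
  loan-to-value ratio ≤ 91.3%: 89 ≤ 91.3 is true
  requested loan amount ≥ 378939 USD: 30405 ≥ 378939 is false
  co-signer present: yes → true
  self-employed: yes → true
  loan-to-value ratio > 124.9%: 89 > 124.9 is false
  bankruptcies on record ≥ 0: 2 ≥ 0 is true
  cash reserves = 24 months: 9 == 24 is false
  cash reserves ≤ 1 months: 9 ≤ 1 is false
  months employed ≥ 147 months: 86 ≥ 147 is false
  annual income > 51183 USD: 30341 > 51183 is false
  property type ∈ {investment, secondary}: secondary is in the set → true
Combine:
[1.1.1] true OR true = true
[1.1.2.1] false OR false = false
[1.1.2] NOT false = true
[1.1] true AND true = true
[1.2.1.1] true AND false = false
[1.2.1.2] true OR true = true
[1.2.1] exactly-one(false, true) = true
[1.2] NOT true = false
[1] true OR false = true
[2.1.2] exactly-one(true, false) = true
[2.1.3] exactly-one(true, true) = false
[2.1] true AND true AND false = false
[2.2.1.1] false AND true = false
[2.2.1] NOT false = true
[2.2.2] exactly-one(false, false, false) = false
[2.2] true AND false = false
[2] false OR false = false
[3] false → true (antecedent false ⇒ implication holds) = true
[root] true AND false AND true = false
Overall: false → denied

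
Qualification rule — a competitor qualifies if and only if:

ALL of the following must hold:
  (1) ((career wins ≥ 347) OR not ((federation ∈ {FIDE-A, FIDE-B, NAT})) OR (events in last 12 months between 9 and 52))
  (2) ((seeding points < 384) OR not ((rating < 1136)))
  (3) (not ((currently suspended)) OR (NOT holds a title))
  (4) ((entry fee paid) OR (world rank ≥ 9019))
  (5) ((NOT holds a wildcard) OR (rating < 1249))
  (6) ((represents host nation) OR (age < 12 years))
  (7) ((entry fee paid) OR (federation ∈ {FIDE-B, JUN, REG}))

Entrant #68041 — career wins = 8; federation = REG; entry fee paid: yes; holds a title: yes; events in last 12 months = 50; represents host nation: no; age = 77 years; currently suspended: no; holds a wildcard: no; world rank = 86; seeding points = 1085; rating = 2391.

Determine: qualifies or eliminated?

Eliminated

Atomic conditions:
  career wins ≥ 347: 8 ≥ 347 is false
  federation ∈ {FIDE-A, FIDE-B, NAT}: REG is not in the set → false
  events in last 12 months between 9 and 52: 50 in [9, 52] is true
  seeding points < 384: 1085 < 384 is false
  rating < 1136: 2391 < 1136 is false
  currently suspended: no → false
  NOT holds a title: yes → false
  entry fee paid: yes → true
  world rank ≥ 9019: 86 ≥ 9019 is false
  NOT holds a wildcard: no → true
  rating < 1249: 2391 < 1249 is false
  represents host nation: no → false
  age < 12 years: 77 < 12 is false
  federation ∈ {FIDE-B, JUN, REG}: REG is in the set → true
Combine:
[1.2] NOT false = true
[1] false OR true OR true = true
[2.2] NOT false = true
[2] false OR true = true
[3.1] NOT false = true
[3] true OR false = true
[4] true OR false = true
[5] true OR false = true
[6] false OR false = false
[7] true OR true = true
[root] true AND true AND true AND true AND true AND false AND true = false
Overall: false → eliminated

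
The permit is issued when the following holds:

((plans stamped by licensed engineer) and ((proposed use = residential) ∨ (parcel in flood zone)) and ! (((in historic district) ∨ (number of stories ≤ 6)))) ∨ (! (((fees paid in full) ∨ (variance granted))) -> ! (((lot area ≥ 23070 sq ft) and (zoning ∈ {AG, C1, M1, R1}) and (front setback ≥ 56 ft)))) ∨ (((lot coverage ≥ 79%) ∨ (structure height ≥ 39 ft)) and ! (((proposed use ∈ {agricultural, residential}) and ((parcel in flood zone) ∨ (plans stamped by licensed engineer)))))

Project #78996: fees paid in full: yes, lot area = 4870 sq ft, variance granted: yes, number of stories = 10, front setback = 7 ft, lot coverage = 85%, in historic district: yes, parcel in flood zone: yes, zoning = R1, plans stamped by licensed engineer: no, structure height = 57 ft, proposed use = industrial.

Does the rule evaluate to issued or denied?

Issued

Atomic conditions:
  plans stamped by licensed engineer: no → false
  proposed use = residential: industrial == residential is false
  parcel in flood zone: yes → true
  in historic district: yes → true
  number of stories ≤ 6: 10 ≤ 6 is false
  fees paid in full: yes → true
  variance granted: yes → true
  lot area ≥ 23070 sq ft: 4870 ≥ 23070 is false
  zoning ∈ {AG, C1, M1, R1}: R1 is in the set → true
  front setback ≥ 56 ft: 7 ≥ 56 is false
  lot coverage ≥ 79%: 85 ≥ 79 is true
  structure height ≥ 39 ft: 57 ≥ 39 is true
  proposed use ∈ {agricultural, residential}: industrial is not in the set → false
Combine:
[1.2] false OR true = true
[1.3.1] true OR false = true
[1.3] NOT true = false
[1] false AND true AND false = false
[2.1.1] true OR true = true
[2.1] NOT true = false
[2.2.1] false AND true AND false = false
[2.2] NOT false = true
[2] false → true (antecedent false ⇒ implication holds) = true
[3.1] true OR true = true
[3.2.1.2] true OR false = true
[3.2.1] false AND true = false
[3.2] NOT false = true
[3] true AND true = true
[root] false OR true OR true = true
Overall: true → issued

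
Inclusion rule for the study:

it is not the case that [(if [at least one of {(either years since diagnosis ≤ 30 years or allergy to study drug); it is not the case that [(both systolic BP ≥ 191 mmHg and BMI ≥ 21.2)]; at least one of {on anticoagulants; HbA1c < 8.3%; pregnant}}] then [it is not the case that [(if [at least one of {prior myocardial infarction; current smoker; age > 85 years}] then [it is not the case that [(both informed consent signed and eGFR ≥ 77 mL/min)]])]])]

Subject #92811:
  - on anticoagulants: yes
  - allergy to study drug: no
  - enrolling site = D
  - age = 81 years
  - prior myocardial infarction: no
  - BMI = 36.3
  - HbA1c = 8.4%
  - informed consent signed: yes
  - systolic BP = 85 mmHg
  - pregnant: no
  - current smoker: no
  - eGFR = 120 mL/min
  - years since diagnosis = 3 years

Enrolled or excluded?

Enrolled

Atomic conditions:
  years since diagnosis ≤ 30 years: 3 ≤ 30 is true
  allergy to study drug: no → false
  systolic BP ≥ 191 mmHg: 85 ≥ 191 is false
  BMI ≥ 21.2: 36.3 ≥ 21.2 is true
  on anticoagulants: yes → true
  HbA1c < 8.3%: 8.4 < 8.3 is false
  pregnant: no → false
  prior myocardial infarction: no → false
  current smoker: no → false
  age > 85 years: 81 > 85 is false
  informed consent signed: yes → true
  eGFR ≥ 77 mL/min: 120 ≥ 77 is true
Combine:
[1.1.1] true OR false = true
[1.1.2.1] false AND true = false
[1.1.2] NOT false = true
[1.1.3] true OR false OR false = true
[1.1] true OR true OR true = true
[1.2.1.1] false OR false OR false = false
[1.2.1.2.1] true AND true = true
[1.2.1.2] NOT true = false
[1.2.1] false → false (antecedent false ⇒ implication holds) = true
[1.2] NOT true = false
[1] true → false = false
[root] NOT false = true
Overall: true → enrolled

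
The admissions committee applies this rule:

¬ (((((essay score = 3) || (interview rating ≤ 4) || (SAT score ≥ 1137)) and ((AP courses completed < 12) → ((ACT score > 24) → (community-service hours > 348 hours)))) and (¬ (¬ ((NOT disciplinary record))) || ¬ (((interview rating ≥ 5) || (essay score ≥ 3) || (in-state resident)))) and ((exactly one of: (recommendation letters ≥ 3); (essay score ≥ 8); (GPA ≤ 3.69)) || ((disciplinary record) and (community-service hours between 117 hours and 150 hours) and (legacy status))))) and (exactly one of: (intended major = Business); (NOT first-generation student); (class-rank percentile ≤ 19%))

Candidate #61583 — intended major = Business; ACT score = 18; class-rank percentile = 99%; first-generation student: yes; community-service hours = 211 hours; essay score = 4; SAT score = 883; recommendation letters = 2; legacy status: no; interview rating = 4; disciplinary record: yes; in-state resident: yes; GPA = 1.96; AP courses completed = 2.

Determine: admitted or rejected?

Admitted

Atomic conditions:
  essay score = 3: 4 == 3 is false
  interview rating ≤ 4: 4 ≤ 4 is true
  SAT score ≥ 1137: 883 ≥ 1137 is false
  AP courses completed < 12: 2 < 12 is true
  ACT score > 24: 18 > 24 is false
  community-service hours > 348 hours: 211 > 348 is false
  NOT disciplinary record: yes → false
  interview rating ≥ 5: 4 ≥ 5 is false
  essay score ≥ 3: 4 ≥ 3 is true
  in-state resident: yes → true
  recommendation letters ≥ 3: 2 ≥ 3 is false
  essay score ≥ 8: 4 ≥ 8 is false
  GPA ≤ 3.69: 1.96 ≤ 3.69 is true
  disciplinary record: yes → true
  community-service hours between 117 hours and 150 hours: 211 in [117, 150] is false
  legacy status: no → false
  intended major = Business: Business == Business is true
  NOT first-generation student: yes → false
  class-rank percentile ≤ 19%: 99 ≤ 19 is false
Combine:
[1.1.1.1] false OR true OR false = true
[1.1.1.2.2] false → false (antecedent false ⇒ implication holds) = true
[1.1.1.2] true → true = true
[1.1.1] true AND true = true
[1.1.2.1.1] NOT false = true
[1.1.2.1] NOT true = false
[1.1.2.2.1] false OR true OR true = true
[1.1.2.2] NOT true = false
[1.1.2] false OR false = false
[1.1.3.1] exactly-one(false, false, true) = true
[1.1.3.2] true AND false AND false = false
[1.1.3] true OR false = true
[1.1] true AND false AND true = false
[1] NOT false = true
[2] exactly-one(true, false, false) = true
[root] true AND true = true
Overall: true → admitted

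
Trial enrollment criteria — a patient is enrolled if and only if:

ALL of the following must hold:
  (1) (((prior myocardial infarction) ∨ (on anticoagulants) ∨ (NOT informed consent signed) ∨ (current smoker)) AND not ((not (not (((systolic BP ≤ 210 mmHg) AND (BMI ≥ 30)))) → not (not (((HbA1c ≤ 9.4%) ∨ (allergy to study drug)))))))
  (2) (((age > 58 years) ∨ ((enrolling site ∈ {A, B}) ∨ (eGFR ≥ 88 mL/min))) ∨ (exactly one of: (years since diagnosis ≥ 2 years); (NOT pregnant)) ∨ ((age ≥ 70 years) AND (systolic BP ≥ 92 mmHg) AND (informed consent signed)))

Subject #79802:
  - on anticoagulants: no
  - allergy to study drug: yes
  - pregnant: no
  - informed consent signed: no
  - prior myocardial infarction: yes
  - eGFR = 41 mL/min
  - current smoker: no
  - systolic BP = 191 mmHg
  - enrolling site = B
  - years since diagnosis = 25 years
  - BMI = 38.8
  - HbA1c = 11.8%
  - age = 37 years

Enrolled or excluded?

Atomic conditions:
  prior myocardial infarction: yes → true
  on anticoagulants: no → false
  NOT informed consent signed: no → true
  current smoker: no → false
  systolic BP ≤ 210 mmHg: 191 ≤ 210 is true
  BMI ≥ 30: 38.8 ≥ 30 is true
  HbA1c ≤ 9.4%: 11.8 ≤ 9.4 is false
  allergy to study drug: yes → true
  age > 58 years: 37 > 58 is false
  enrolling site ∈ {A, B}: B is in the set → true
  eGFR ≥ 88 mL/min: 41 ≥ 88 is false
  years since diagnosis ≥ 2 years: 25 ≥ 2 is true
  NOT pregnant: no → true
  age ≥ 70 years: 37 ≥ 70 is false
  systolic BP ≥ 92 mmHg: 191 ≥ 92 is true
  informed consent signed: no → false
Combine:
[1.1] true OR false OR true OR false = true
[1.2.1.1.1.1] true AND true = true
[1.2.1.1.1] NOT true = false
[1.2.1.1] NOT false = true
[1.2.1.2.1.1] false OR true = true
[1.2.1.2.1] NOT true = false
[1.2.1.2] NOT false = true
[1.2.1] true → true = true
[1.2] NOT true = false
[1] true AND false = false
[2.1.2] true OR false = true
[2.1] false OR true = true
[2.2] exactly-one(true, true) = false
[2.3] false AND true AND false = false
[2] true OR false OR false = true
[root] false AND true = false
Overall: false → excluded

Excluded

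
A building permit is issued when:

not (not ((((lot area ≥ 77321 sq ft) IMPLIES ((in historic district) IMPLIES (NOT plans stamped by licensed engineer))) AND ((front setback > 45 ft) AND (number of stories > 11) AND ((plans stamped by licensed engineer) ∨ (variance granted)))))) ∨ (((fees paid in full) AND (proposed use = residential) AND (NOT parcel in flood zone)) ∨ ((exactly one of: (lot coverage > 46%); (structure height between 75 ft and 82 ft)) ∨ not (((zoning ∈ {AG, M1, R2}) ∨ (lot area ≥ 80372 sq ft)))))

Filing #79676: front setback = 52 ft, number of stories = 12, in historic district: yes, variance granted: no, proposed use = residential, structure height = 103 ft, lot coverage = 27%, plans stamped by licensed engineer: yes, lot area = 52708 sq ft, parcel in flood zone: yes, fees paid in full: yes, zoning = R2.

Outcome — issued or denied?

Issued

Atomic conditions:
  lot area ≥ 77321 sq ft: 52708 ≥ 77321 is false
  in historic district: yes → true
  NOT plans stamped by licensed engineer: yes → false
  front setback > 45 ft: 52 > 45 is true
  number of stories > 11: 12 > 11 is true
  plans stamped by licensed engineer: yes → true
  variance granted: no → false
  fees paid in full: yes → true
  proposed use = residential: residential == residential is true
  NOT parcel in flood zone: yes → false
  lot coverage > 46%: 27 > 46 is false
  structure height between 75 ft and 82 ft: 103 in [75, 82] is false
  zoning ∈ {AG, M1, R2}: R2 is in the set → true
  lot area ≥ 80372 sq ft: 52708 ≥ 80372 is false
Combine:
[1.1.1.1.2] true → false = false
[1.1.1.1] false → false (antecedent false ⇒ implication holds) = true
[1.1.1.2.3] true OR false = true
[1.1.1.2] true AND true AND true = true
[1.1.1] true AND true = true
[1.1] NOT true = false
[1] NOT false = true
[2.1] true AND true AND false = false
[2.2.1] exactly-one(false, false) = false
[2.2.2.1] true OR false = true
[2.2.2] NOT true = false
[2.2] false OR false = false
[2] false OR false = false
[root] true OR false = true
Overall: true → issued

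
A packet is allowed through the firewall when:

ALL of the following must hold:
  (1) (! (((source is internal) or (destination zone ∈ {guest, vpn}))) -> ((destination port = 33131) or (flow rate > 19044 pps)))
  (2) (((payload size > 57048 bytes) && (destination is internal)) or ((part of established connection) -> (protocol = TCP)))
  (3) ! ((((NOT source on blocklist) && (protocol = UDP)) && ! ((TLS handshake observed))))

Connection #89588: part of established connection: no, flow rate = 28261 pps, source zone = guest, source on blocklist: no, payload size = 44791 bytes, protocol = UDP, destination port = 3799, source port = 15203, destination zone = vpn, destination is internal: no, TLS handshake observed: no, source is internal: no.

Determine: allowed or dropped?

Dropped

Atomic conditions:
  source is internal: no → false
  destination zone ∈ {guest, vpn}: vpn is in the set → true
  destination port = 33131: 3799 == 33131 is false
  flow rate > 19044 pps: 28261 > 19044 is true
  payload size > 57048 bytes: 44791 > 57048 is false
  destination is internal: no → false
  part of established connection: no → false
  protocol = TCP: UDP == TCP is false
  NOT source on blocklist: no → true
  protocol = UDP: UDP == UDP is true
  TLS handshake observed: no → false
Combine:
[1.1.1] false OR true = true
[1.1] NOT true = false
[1.2] false OR true = true
[1] false → true (antecedent false ⇒ implication holds) = true
[2.1] false AND false = false
[2.2] false → false (antecedent false ⇒ implication holds) = true
[2] false OR true = true
[3.1.1] true AND true = true
[3.1.2] NOT false = true
[3.1] true AND true = true
[3] NOT true = false
[root] true AND true AND false = false
Overall: false → dropped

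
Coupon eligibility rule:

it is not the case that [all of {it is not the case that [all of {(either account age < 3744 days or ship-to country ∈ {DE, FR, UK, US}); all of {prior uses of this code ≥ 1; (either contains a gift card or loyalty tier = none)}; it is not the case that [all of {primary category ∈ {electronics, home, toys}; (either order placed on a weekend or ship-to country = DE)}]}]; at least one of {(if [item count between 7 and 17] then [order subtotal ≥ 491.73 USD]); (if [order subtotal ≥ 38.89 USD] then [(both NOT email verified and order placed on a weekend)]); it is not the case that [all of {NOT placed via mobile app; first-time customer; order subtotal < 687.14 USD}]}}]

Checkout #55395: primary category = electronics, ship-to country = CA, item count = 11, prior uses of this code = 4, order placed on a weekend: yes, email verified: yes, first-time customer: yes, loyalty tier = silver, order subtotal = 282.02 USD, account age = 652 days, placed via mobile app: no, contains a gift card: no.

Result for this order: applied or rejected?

Applied

Atomic conditions:
  account age < 3744 days: 652 < 3744 is true
  ship-to country ∈ {DE, FR, UK, US}: CA is not in the set → false
  prior uses of this code ≥ 1: 4 ≥ 1 is true
  contains a gift card: no → false
  loyalty tier = none: silver == none is false
  primary category ∈ {electronics, home, toys}: electronics is in the set → true
  order placed on a weekend: yes → true
  ship-to country = DE: CA == DE is false
  item count between 7 and 17: 11 in [7, 17] is true
  order subtotal ≥ 491.73 USD: 282.02 ≥ 491.73 is false
  order subtotal ≥ 38.89 USD: 282.02 ≥ 38.89 is true
  NOT email verified: yes → false
  NOT placed via mobile app: no → true
  first-time customer: yes → true
  order subtotal < 687.14 USD: 282.02 < 687.14 is true
Combine:
[1.1.1.1] true OR false = true
[1.1.1.2.2] false OR false = false
[1.1.1.2] true AND false = false
[1.1.1.3.1.2] true OR false = true
[1.1.1.3.1] true AND true = true
[1.1.1.3] NOT true = false
[1.1.1] true AND false AND false = false
[1.1] NOT false = true
[1.2.1] true → false = false
[1.2.2.2] false AND true = false
[1.2.2] true → false = false
[1.2.3.1] true AND true AND true = true
[1.2.3] NOT true = false
[1.2] false OR false OR false = false
[1] true AND false = false
[root] NOT false = true
Overall: true → applied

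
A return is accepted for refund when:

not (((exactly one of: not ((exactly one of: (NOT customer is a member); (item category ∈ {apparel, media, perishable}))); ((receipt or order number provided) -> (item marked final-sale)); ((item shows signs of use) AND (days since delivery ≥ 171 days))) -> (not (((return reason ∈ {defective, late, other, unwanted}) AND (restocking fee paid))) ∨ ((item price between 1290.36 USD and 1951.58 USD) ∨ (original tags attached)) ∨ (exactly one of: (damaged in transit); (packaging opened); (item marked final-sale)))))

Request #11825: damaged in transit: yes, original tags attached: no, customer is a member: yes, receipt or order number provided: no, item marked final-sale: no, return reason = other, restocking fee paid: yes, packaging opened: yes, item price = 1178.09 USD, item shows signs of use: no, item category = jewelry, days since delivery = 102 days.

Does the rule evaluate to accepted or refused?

Refused

Atomic conditions:
  NOT customer is a member: yes → false
  item category ∈ {apparel, media, perishable}: jewelry is not in the set → false
  receipt or order number provided: no → false
  item marked final-sale: no → false
  item shows signs of use: no → false
  days since delivery ≥ 171 days: 102 ≥ 171 is false
  return reason ∈ {defective, late, other, unwanted}: other is in the set → true
  restocking fee paid: yes → true
  item price between 1290.36 USD and 1951.58 USD: 1178.09 in [1290.36, 1951.58] is false
  original tags attached: no → false
  damaged in transit: yes → true
  packaging opened: yes → true
Combine:
[1.1.1.1] exactly-one(false, false) = false
[1.1.1] NOT false = true
[1.1.2] false → false (antecedent false ⇒ implication holds) = true
[1.1.3] false AND false = false
[1.1] exactly-one(true, true, false) = false
[1.2.1.1] true AND true = true
[1.2.1] NOT true = false
[1.2.2] false OR false = false
[1.2.3] exactly-one(true, true, false) = false
[1.2] false OR false OR false = false
[1] false → false (antecedent false ⇒ implication holds) = true
[root] NOT true = false
Overall: false → refused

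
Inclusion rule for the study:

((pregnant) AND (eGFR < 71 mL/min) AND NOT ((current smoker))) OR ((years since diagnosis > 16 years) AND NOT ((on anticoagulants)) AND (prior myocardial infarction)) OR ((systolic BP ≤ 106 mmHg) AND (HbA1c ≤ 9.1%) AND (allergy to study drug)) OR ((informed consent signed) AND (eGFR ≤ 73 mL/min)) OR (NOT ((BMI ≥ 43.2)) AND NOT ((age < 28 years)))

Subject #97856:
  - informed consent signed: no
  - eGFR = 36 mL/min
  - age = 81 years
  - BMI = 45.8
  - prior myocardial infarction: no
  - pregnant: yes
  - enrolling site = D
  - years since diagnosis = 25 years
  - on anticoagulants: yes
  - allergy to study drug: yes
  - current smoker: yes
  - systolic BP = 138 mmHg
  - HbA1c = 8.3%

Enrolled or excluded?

Excluded

Atomic conditions:
  pregnant: yes → true
  eGFR < 71 mL/min: 36 < 71 is true
  current smoker: yes → true
  years since diagnosis > 16 years: 25 > 16 is true
  on anticoagulants: yes → true
  prior myocardial infarction: no → false
  systolic BP ≤ 106 mmHg: 138 ≤ 106 is false
  HbA1c ≤ 9.1%: 8.3 ≤ 9.1 is true
  allergy to study drug: yes → true
  informed consent signed: no → false
  eGFR ≤ 73 mL/min: 36 ≤ 73 is true
  BMI ≥ 43.2: 45.8 ≥ 43.2 is true
  age < 28 years: 81 < 28 is false
Combine:
[1.3] NOT true = false
[1] true AND true AND false = false
[2.2] NOT true = false
[2] true AND false AND false = false
[3] false AND true AND true = false
[4] false AND true = false
[5.1] NOT true = false
[5.2] NOT false = true
[5] false AND true = false
[root] false OR false OR false OR false OR false = false
Overall: false → excluded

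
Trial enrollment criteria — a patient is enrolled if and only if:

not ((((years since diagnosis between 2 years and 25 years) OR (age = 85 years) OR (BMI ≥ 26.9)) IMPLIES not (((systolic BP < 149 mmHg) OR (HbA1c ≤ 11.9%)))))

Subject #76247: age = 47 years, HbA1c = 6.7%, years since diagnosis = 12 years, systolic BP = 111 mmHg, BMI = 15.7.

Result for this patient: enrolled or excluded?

Enrolled

Atomic conditions:
  years since diagnosis between 2 years and 25 years: 12 in [2, 25] is true
  age = 85 years: 47 == 85 is false
  BMI ≥ 26.9: 15.7 ≥ 26.9 is false
  systolic BP < 149 mmHg: 111 < 149 is true
  HbA1c ≤ 11.9%: 6.7 ≤ 11.9 is true
Combine:
[1.1] true OR false OR false = true
[1.2.1] true OR true = true
[1.2] NOT true = false
[1] true → false = false
[root] NOT false = true
Overall: true → enrolled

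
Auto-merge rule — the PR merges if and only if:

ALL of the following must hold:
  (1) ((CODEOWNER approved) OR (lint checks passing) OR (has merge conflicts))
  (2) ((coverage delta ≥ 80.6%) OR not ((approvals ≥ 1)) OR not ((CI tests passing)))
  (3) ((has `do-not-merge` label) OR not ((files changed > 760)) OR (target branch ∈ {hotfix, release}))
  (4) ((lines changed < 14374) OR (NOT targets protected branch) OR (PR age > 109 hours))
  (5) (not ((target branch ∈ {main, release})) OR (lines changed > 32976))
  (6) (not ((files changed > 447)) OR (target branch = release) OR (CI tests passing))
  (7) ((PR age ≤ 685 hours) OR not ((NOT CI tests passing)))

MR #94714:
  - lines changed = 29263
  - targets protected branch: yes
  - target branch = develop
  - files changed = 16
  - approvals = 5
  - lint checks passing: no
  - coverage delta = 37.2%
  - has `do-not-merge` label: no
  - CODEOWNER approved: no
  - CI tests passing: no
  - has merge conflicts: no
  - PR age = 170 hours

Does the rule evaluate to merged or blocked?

Blocked

Atomic conditions:
  CODEOWNER approved: no → false
  lint checks passing: no → false
  has merge conflicts: no → false
  coverage delta ≥ 80.6%: 37.2 ≥ 80.6 is false
  approvals ≥ 1: 5 ≥ 1 is true
  CI tests passing: no → false
  has `do-not-merge` label: no → false
  files changed > 760: 16 > 760 is false
  target branch ∈ {hotfix, release}: develop is not in the set → false
  lines changed < 14374: 29263 < 14374 is false
  NOT targets protected branch: yes → false
  PR age > 109 hours: 170 > 109 is true
  target branch ∈ {main, release}: develop is not in the set → false
  lines changed > 32976: 29263 > 32976 is false
  files changed > 447: 16 > 447 is false
  target branch = release: develop == release is false
  PR age ≤ 685 hours: 170 ≤ 685 is true
  NOT CI tests passing: no → true
Combine:
[1] false OR false OR false = false
[2.2] NOT true = false
[2.3] NOT false = true
[2] false OR false OR true = true
[3.2] NOT false = true
[3] false OR true OR false = true
[4] false OR false OR true = true
[5.1] NOT false = true
[5] true OR false = true
[6.1] NOT false = true
[6] true OR false OR false = true
[7.2] NOT true = false
[7] true OR false = true
[root] false AND true AND true AND true AND true AND true AND true = false
Overall: false → blocked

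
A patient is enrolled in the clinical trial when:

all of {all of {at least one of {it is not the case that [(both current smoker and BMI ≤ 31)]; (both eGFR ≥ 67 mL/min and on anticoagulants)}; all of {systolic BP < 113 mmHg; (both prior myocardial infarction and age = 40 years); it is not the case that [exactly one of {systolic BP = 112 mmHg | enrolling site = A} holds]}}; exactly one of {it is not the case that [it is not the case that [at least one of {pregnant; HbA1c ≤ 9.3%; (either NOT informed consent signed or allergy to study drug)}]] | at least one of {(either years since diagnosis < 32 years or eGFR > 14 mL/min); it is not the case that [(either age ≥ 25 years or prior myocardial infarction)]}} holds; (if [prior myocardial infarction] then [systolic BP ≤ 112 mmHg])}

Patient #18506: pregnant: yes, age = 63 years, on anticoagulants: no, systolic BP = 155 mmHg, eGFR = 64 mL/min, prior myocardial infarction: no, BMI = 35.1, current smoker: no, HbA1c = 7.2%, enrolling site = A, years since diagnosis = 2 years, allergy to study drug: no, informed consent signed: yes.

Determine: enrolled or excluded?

Excluded

Atomic conditions:
  current smoker: no → false
  BMI ≤ 31: 35.1 ≤ 31 is false
  eGFR ≥ 67 mL/min: 64 ≥ 67 is false
  on anticoagulants: no → false
  systolic BP < 113 mmHg: 155 < 113 is false
  prior myocardial infarction: no → false
  age = 40 years: 63 == 40 is false
  systolic BP = 112 mmHg: 155 == 112 is false
  enrolling site = A: A == A is true
  pregnant: yes → true
  HbA1c ≤ 9.3%: 7.2 ≤ 9.3 is true
  NOT informed consent signed: yes → false
  allergy to study drug: no → false
  years since diagnosis < 32 years: 2 < 32 is true
  eGFR > 14 mL/min: 64 > 14 is true
  age ≥ 25 years: 63 ≥ 25 is true
  systolic BP ≤ 112 mmHg: 155 ≤ 112 is false
Combine:
[1.1.1.1] false AND false = false
[1.1.1] NOT false = true
[1.1.2] false AND false = false
[1.1] true OR false = true
[1.2.2] false AND false = false
[1.2.3.1] exactly-one(false, true) = true
[1.2.3] NOT true = false
[1.2] false AND false AND false = false
[1] true AND false = false
[2.1.1.1.3] false OR false = false
[2.1.1.1] true OR true OR false = true
[2.1.1] NOT true = false
[2.1] NOT false = true
[2.2.1] true OR true = true
[2.2.2.1] true OR false = true
[2.2.2] NOT true = false
[2.2] true OR false = true
[2] exactly-one(true, true) = false
[3] false → false (antecedent false ⇒ implication holds) = true
[root] false AND false AND true = false
Overall: false → excluded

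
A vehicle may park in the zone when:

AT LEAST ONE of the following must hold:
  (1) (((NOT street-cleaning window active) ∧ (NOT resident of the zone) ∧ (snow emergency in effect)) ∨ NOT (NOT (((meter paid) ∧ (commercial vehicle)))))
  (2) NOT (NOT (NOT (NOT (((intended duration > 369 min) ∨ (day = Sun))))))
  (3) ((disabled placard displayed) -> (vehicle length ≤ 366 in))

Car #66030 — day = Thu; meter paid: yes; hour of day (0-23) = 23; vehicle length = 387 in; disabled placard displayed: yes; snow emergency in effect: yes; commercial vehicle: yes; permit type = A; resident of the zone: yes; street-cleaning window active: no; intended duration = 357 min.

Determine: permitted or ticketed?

Atomic conditions:
  NOT street-cleaning window active: no → true
  NOT resident of the zone: yes → false
  snow emergency in effect: yes → true
  meter paid: yes → true
  commercial vehicle: yes → true
  intended duration > 369 min: 357 > 369 is false
  day = Sun: Thu == Sun is false
  disabled placard displayed: yes → true
  vehicle length ≤ 366 in: 387 ≤ 366 is false
Combine:
[1.1] true AND false AND true = false
[1.2.1.1] true AND true = true
[1.2.1] NOT true = false
[1.2] NOT false = true
[1] false OR true = true
[2.1.1.1.1] false OR false = false
[2.1.1.1] NOT false = true
[2.1.1] NOT true = false
[2.1] NOT false = true
[2] NOT true = false
[3] true → false = false
[root] true OR false OR false = true
Overall: true → permitted

Permitted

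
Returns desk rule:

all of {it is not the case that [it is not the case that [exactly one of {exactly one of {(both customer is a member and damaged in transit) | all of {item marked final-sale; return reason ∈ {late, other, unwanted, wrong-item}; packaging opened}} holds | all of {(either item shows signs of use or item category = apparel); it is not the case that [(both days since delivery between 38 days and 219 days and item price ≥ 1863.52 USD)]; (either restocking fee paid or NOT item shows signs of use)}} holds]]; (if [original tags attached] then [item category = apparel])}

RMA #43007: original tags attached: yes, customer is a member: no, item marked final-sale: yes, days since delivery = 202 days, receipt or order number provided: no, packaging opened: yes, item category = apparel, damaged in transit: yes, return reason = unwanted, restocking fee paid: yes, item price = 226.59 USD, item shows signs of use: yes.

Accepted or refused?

Refused

Atomic conditions:
  customer is a member: no → false
  damaged in transit: yes → true
  item marked final-sale: yes → true
  return reason ∈ {late, other, unwanted, wrong-item}: unwanted is in the set → true
  packaging opened: yes → true
  item shows signs of use: yes → true
  item category = apparel: apparel == apparel is true
  days since delivery between 38 days and 219 days: 202 in [38, 219] is true
  item price ≥ 1863.52 USD: 226.59 ≥ 1863.52 is false
  restocking fee paid: yes → true
  NOT item shows signs of use: yes → false
  original tags attached: yes → true
Combine:
[1.1.1.1.1] false AND true = false
[1.1.1.1.2] true AND true AND true = true
[1.1.1.1] exactly-one(false, true) = true
[1.1.1.2.1] true OR true = true
[1.1.1.2.2.1] true AND false = false
[1.1.1.2.2] NOT false = true
[1.1.1.2.3] true OR false = true
[1.1.1.2] true AND true AND true = true
[1.1.1] exactly-one(true, true) = false
[1.1] NOT false = true
[1] NOT true = false
[2] true → true = true
[root] false AND true = false
Overall: false → refused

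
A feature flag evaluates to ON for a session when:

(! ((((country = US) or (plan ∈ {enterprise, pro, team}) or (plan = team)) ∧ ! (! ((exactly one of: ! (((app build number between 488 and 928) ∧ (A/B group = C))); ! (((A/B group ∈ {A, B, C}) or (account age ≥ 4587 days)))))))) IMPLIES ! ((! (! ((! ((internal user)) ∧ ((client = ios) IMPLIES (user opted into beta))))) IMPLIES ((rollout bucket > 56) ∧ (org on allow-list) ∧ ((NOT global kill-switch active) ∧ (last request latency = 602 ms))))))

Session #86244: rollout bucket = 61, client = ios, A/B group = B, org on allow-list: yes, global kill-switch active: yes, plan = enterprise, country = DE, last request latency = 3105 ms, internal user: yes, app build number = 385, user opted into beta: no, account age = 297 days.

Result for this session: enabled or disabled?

Atomic conditions:
  country = US: DE == US is false
  plan ∈ {enterprise, pro, team}: enterprise is in the set → true
  plan = team: enterprise == team is false
  app build number between 488 and 928: 385 in [488, 928] is false
  A/B group = C: B == C is false
  A/B group ∈ {A, B, C}: B is in the set → true
  account age ≥ 4587 days: 297 ≥ 4587 is false
  internal user: yes → true
  client = ios: ios == ios is true
  user opted into beta: no → false
  rollout bucket > 56: 61 > 56 is true
  org on allow-list: yes → true
  NOT global kill-switch active: yes → false
  last request latency = 602 ms: 3105 == 602 is false
Combine:
[1.1.1] false OR true OR false = true
[1.1.2.1.1.1.1] false AND false = false
[1.1.2.1.1.1] NOT false = true
[1.1.2.1.1.2.1] true OR false = true
[1.1.2.1.1.2] NOT true = false
[1.1.2.1.1] exactly-one(true, false) = true
[1.1.2.1] NOT true = false
[1.1.2] NOT false = true
[1.1] true AND true = true
[1] NOT true = false
[2.1.1.1.1.1] NOT true = false
[2.1.1.1.1.2] true → false = false
[2.1.1.1.1] false AND false = false
[2.1.1.1] NOT false = true
[2.1.1] NOT true = false
[2.1.2.3] false AND false = false
[2.1.2] true AND true AND false = false
[2.1] false → false (antecedent false ⇒ implication holds) = true
[2] NOT true = false
[root] false → false (antecedent false ⇒ implication holds) = true
Overall: true → enabled

Enabled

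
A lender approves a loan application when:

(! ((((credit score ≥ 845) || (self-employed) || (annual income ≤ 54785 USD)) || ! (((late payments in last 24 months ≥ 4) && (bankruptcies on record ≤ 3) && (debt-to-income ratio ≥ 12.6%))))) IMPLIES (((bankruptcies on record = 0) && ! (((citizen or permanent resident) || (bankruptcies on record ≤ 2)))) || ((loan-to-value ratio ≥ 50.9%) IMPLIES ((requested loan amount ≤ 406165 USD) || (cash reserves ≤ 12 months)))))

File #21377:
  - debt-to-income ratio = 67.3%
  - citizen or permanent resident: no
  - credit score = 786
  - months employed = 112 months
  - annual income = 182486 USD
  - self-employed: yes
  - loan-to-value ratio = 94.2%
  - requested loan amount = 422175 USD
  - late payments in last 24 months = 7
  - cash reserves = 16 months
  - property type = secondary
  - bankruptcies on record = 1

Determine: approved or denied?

Approved

Atomic conditions:
  credit score ≥ 845: 786 ≥ 845 is false
  self-employed: yes → true
  annual income ≤ 54785 USD: 182486 ≤ 54785 is false
  late payments in last 24 months ≥ 4: 7 ≥ 4 is true
  bankruptcies on record ≤ 3: 1 ≤ 3 is true
  debt-to-income ratio ≥ 12.6%: 67.3 ≥ 12.6 is true
  bankruptcies on record = 0: 1 == 0 is false
  citizen or permanent resident: no → false
  bankruptcies on record ≤ 2: 1 ≤ 2 is true
  loan-to-value ratio ≥ 50.9%: 94.2 ≥ 50.9 is true
  requested loan amount ≤ 406165 USD: 422175 ≤ 406165 is false
  cash reserves ≤ 12 months: 16 ≤ 12 is false
Combine:
[1.1.1] false OR true OR false = true
[1.1.2.1] true AND true AND true = true
[1.1.2] NOT true = false
[1.1] true OR false = true
[1] NOT true = false
[2.1.2.1] false OR true = true
[2.1.2] NOT true = false
[2.1] false AND false = false
[2.2.2] false OR false = false
[2.2] true → false = false
[2] false OR false = false
[root] false → false (antecedent false ⇒ implication holds) = true
Overall: true → approved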